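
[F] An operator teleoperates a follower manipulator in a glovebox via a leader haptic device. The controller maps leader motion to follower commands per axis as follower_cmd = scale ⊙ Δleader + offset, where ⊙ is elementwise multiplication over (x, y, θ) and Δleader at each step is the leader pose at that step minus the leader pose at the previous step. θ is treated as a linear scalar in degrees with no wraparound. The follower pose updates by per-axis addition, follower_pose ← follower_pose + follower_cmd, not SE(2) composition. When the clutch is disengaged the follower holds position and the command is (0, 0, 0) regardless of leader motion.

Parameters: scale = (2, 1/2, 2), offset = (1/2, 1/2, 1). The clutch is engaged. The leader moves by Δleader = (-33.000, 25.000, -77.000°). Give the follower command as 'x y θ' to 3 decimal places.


axis x: 2·-33.000 + 1/2 = -65.500
axis y: 1/2·25.000 + 1/2 = 13.000
axis θ: 2·-77.000 + 1 = -153.000

-65.500 13.000 -153.000


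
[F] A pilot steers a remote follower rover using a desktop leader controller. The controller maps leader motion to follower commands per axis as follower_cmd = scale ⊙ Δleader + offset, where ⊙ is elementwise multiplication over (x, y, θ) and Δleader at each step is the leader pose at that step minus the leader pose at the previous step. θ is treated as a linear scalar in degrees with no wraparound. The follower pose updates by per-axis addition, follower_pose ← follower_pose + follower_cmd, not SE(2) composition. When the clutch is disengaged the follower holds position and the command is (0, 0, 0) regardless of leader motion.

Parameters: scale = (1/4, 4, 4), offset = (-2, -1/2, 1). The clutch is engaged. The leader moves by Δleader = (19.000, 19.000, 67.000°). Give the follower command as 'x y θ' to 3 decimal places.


2.750 75.500 269.000

axis x: 1/4·19.000 + -2 = 2.750
axis y: 4·19.000 + -1/2 = 75.500
axis θ: 4·67.000 + 1 = 269.000


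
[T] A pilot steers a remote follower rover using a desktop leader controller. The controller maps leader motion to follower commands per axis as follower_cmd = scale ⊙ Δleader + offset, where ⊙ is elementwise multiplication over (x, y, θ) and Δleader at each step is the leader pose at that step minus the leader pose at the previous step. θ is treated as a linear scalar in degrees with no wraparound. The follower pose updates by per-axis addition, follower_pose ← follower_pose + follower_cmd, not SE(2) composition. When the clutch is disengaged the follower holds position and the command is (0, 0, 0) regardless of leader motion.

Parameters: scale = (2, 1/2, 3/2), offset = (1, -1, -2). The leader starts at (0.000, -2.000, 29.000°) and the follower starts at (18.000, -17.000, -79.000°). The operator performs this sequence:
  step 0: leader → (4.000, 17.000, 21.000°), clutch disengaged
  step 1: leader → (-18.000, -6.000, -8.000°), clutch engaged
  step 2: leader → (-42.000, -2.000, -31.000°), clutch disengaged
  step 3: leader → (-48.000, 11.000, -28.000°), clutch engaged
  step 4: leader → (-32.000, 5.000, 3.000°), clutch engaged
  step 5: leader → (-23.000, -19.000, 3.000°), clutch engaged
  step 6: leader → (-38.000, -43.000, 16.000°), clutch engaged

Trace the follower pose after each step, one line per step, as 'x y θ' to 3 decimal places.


step 0: Δleader=(4.000, 19.000, -8.000°), disengaged; cmd=(0,0,0) → follower holds at (18.000, -17.000, -79.000°)
step 1: Δleader=(-22.000, -23.000, -29.000°), engaged; cmd=(-43.000, -12.500, -45.500°) → follower=(-25.000, -29.500, -124.500°)
step 2: Δleader=(-24.000, 4.000, -23.000°), disengaged; cmd=(0,0,0) → follower holds at (-25.000, -29.500, -124.500°)
step 3: Δleader=(-6.000, 13.000, 3.000°), engaged; cmd=(-11.000, 5.500, 2.500°) → follower=(-36.000, -24.000, -122.000°)
step 4: Δleader=(16.000, -6.000, 31.000°), engaged; cmd=(33.000, -4.000, 44.500°) → follower=(-3.000, -28.000, -77.500°)
step 5: Δleader=(9.000, -24.000, 0.000°), engaged; cmd=(19.000, -13.000, -2.000°) → follower=(16.000, -41.000, -79.500°)
step 6: Δleader=(-15.000, -24.000, 13.000°), engaged; cmd=(-29.000, -13.000, 17.500°) → follower=(-13.000, -54.000, -62.000°)

18.000 -17.000 -79.000
-25.000 -29.500 -124.500
-25.000 -29.500 -124.500
-36.000 -24.000 -122.000
-3.000 -28.000 -77.500
16.000 -41.000 -79.500
-13.000 -54.000 -62.000


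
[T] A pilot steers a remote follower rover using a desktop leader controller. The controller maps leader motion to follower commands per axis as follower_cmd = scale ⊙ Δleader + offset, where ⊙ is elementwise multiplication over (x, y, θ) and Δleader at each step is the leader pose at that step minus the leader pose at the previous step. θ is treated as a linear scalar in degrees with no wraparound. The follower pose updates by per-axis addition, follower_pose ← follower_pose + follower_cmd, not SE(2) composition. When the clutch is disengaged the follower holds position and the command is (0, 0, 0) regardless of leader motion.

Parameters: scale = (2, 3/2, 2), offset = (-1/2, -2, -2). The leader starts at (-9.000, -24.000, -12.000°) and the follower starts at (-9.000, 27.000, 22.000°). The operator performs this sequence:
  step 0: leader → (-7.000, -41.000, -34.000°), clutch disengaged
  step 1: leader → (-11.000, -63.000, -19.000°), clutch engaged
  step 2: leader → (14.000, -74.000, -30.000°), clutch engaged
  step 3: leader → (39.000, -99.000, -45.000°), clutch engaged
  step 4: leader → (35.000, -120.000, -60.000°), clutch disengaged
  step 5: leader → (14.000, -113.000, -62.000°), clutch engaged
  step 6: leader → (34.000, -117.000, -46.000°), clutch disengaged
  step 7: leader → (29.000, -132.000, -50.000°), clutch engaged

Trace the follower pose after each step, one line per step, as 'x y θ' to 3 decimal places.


step 0: Δleader=(2.000, -17.000, -22.000°), disengaged; cmd=(0,0,0) → follower holds at (-9.000, 27.000, 22.000°)
step 1: Δleader=(-4.000, -22.000, 15.000°), engaged; cmd=(-8.500, -35.000, 28.000°) → follower=(-17.500, -8.000, 50.000°)
step 2: Δleader=(25.000, -11.000, -11.000°), engaged; cmd=(49.500, -18.500, -24.000°) → follower=(32.000, -26.500, 26.000°)
step 3: Δleader=(25.000, -25.000, -15.000°), engaged; cmd=(49.500, -39.500, -32.000°) → follower=(81.500, -66.000, -6.000°)
step 4: Δleader=(-4.000, -21.000, -15.000°), disengaged; cmd=(0,0,0) → follower holds at (81.500, -66.000, -6.000°)
step 5: Δleader=(-21.000, 7.000, -2.000°), engaged; cmd=(-42.500, 8.500, -6.000°) → follower=(39.000, -57.500, -12.000°)
step 6: Δleader=(20.000, -4.000, 16.000°), disengaged; cmd=(0,0,0) → follower holds at (39.000, -57.500, -12.000°)
step 7: Δleader=(-5.000, -15.000, -4.000°), engaged; cmd=(-10.500, -24.500, -10.000°) → follower=(28.500, -82.000, -22.000°)

-9.000 27.000 22.000
-17.500 -8.000 50.000
32.000 -26.500 26.000
81.500 -66.000 -6.000
81.500 -66.000 -6.000
39.000 -57.500 -12.000
39.000 -57.500 -12.000
28.500 -82.000 -22.000


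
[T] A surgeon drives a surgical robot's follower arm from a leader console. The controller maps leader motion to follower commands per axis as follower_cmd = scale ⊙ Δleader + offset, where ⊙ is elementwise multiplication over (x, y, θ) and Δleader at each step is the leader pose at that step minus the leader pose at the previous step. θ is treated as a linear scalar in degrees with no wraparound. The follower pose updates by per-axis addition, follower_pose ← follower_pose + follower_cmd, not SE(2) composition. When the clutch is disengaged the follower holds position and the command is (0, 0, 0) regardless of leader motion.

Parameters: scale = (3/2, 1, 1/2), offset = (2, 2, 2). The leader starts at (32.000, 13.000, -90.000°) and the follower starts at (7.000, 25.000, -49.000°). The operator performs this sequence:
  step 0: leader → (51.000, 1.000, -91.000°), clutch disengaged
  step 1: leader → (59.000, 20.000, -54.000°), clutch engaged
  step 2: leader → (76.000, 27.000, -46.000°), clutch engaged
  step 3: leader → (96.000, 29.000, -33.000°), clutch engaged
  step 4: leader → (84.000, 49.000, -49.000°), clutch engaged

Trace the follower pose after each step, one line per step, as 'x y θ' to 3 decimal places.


7.000 25.000 -49.000
21.000 46.000 -28.500
48.500 55.000 -22.500
80.500 59.000 -14.000
64.500 81.000 -20.000

step 0: Δleader=(19.000, -12.000, -1.000°), disengaged; cmd=(0,0,0) → follower holds at (7.000, 25.000, -49.000°)
step 1: Δleader=(8.000, 19.000, 37.000°), engaged; cmd=(14.000, 21.000, 20.500°) → follower=(21.000, 46.000, -28.500°)
step 2: Δleader=(17.000, 7.000, 8.000°), engaged; cmd=(27.500, 9.000, 6.000°) → follower=(48.500, 55.000, -22.500°)
step 3: Δleader=(20.000, 2.000, 13.000°), engaged; cmd=(32.000, 4.000, 8.500°) → follower=(80.500, 59.000, -14.000°)
step 4: Δleader=(-12.000, 20.000, -16.000°), engaged; cmd=(-16.000, 22.000, -6.000°) → follower=(64.500, 81.000, -20.000°)


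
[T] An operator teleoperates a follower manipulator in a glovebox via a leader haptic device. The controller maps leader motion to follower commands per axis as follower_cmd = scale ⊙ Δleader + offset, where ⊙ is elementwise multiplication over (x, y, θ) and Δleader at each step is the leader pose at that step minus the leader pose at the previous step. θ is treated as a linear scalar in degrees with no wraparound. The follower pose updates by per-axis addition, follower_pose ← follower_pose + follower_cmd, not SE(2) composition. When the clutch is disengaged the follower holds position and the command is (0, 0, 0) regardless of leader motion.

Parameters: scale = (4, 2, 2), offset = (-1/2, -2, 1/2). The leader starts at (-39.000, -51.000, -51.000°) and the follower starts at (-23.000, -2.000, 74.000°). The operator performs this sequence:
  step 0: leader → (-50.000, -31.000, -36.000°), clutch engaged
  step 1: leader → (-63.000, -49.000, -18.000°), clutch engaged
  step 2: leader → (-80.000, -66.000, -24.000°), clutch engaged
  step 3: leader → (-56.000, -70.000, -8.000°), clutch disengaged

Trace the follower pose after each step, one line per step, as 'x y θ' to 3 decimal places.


-67.500 36.000 104.500
-120.000 -2.000 141.000
-188.500 -38.000 129.500
-188.500 -38.000 129.500

step 0: Δleader=(-11.000, 20.000, 15.000°), engaged; cmd=(-44.500, 38.000, 30.500°) → follower=(-67.500, 36.000, 104.500°)
step 1: Δleader=(-13.000, -18.000, 18.000°), engaged; cmd=(-52.500, -38.000, 36.500°) → follower=(-120.000, -2.000, 141.000°)
step 2: Δleader=(-17.000, -17.000, -6.000°), engaged; cmd=(-68.500, -36.000, -11.500°) → follower=(-188.500, -38.000, 129.500°)
step 3: Δleader=(24.000, -4.000, 16.000°), disengaged; cmd=(0,0,0) → follower holds at (-188.500, -38.000, 129.500°)


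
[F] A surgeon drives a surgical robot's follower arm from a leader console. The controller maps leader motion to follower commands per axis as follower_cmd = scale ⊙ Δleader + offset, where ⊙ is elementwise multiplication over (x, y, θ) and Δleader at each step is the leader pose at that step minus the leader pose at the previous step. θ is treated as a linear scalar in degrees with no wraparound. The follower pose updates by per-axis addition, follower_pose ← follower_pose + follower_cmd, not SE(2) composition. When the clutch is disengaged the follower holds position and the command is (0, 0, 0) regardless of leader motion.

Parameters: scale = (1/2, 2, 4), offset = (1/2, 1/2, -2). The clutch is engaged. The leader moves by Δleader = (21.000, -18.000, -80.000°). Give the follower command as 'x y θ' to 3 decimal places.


axis x: 1/2·21.000 + 1/2 = 11.000
axis y: 2·-18.000 + 1/2 = -35.500
axis θ: 4·-80.000 + -2 = -322.000

11.000 -35.500 -322.000


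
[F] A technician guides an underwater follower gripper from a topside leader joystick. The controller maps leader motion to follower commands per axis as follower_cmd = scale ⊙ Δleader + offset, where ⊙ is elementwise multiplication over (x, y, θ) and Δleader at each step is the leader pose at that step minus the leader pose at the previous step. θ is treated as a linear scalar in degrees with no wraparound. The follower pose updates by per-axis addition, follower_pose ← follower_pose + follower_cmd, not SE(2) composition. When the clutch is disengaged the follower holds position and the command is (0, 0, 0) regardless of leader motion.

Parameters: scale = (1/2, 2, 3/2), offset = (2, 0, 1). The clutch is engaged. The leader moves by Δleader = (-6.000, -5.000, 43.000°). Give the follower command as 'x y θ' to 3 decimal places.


-1.000 -10.000 65.500

axis x: 1/2·-6.000 + 2 = -1.000
axis y: 2·-5.000 + 0 = -10.000
axis θ: 3/2·43.000 + 1 = 65.500


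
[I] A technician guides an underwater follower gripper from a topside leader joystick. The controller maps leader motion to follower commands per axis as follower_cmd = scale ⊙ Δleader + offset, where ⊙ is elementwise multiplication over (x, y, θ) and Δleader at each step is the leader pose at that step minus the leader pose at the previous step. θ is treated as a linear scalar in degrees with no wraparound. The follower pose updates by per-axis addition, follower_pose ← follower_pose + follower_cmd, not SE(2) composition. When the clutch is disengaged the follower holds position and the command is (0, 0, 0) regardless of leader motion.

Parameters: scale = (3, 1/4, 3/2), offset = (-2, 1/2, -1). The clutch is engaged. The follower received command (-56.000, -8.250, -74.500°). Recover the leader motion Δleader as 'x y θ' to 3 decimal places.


-18.000 -35.000 -49.000

axis x: (-56.000 − -2) / (3) = -18.000
axis y: (-8.250 − 1/2) / (1/4) = -35.000
axis θ: (-74.500 − -1) / (3/2) = -49.000


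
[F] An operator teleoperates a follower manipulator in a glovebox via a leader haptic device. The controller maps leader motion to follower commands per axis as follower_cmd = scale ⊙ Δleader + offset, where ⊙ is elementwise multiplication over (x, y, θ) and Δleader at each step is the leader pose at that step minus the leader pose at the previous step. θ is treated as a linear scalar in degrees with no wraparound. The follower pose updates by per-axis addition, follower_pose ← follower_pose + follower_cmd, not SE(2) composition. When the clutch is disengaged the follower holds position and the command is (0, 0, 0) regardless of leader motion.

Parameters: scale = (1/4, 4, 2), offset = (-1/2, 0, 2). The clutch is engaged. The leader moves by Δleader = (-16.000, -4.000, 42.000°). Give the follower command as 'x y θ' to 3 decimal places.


-4.500 -16.000 86.000

axis x: 1/4·-16.000 + -1/2 = -4.500
axis y: 4·-4.000 + 0 = -16.000
axis θ: 2·42.000 + 2 = 86.000


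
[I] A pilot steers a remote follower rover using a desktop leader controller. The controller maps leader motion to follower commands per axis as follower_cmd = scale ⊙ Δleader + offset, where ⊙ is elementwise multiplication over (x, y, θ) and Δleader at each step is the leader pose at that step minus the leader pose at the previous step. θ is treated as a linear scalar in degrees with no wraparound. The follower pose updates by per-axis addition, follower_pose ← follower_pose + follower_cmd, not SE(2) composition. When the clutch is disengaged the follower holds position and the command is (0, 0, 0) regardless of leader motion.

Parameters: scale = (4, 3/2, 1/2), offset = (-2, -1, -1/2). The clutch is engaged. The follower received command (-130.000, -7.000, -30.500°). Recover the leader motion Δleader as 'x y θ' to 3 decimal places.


-32.000 -4.000 -60.000

axis x: (-130.000 − -2) / (4) = -32.000
axis y: (-7.000 − -1) / (3/2) = -4.000
axis θ: (-30.500 − -1/2) / (1/2) = -60.000


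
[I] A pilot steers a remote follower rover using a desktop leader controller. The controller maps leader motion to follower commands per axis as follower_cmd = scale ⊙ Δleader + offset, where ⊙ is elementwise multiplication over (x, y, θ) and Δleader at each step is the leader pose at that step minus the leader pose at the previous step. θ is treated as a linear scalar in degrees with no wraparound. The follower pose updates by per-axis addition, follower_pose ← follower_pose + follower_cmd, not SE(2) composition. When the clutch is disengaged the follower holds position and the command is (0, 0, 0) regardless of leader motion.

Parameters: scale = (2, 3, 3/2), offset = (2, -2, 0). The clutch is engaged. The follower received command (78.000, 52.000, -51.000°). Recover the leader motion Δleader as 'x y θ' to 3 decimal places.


axis x: (78.000 − 2) / (2) = 38.000
axis y: (52.000 − -2) / (3) = 18.000
axis θ: (-51.000 − 0) / (3/2) = -34.000

38.000 18.000 -34.000


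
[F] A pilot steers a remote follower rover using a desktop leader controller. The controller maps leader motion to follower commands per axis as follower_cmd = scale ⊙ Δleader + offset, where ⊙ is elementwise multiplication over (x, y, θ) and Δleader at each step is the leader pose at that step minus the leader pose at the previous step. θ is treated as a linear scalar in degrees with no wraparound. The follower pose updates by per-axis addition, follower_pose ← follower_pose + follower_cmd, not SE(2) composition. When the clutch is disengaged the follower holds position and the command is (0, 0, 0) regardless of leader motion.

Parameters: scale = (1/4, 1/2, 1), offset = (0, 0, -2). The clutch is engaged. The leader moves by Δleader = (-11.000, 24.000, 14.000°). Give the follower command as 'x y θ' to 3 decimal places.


axis x: 1/4·-11.000 + 0 = -2.750
axis y: 1/2·24.000 + 0 = 12.000
axis θ: 1·14.000 + -2 = 12.000

-2.750 12.000 12.000


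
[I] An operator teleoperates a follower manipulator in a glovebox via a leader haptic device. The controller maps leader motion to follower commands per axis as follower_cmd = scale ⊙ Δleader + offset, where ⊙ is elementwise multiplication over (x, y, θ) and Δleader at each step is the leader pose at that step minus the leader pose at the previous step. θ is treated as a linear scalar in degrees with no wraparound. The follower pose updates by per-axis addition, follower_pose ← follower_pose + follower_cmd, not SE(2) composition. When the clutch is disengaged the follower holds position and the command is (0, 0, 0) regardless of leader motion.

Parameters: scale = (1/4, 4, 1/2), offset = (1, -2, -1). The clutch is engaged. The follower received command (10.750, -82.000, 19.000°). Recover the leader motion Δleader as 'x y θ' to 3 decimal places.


axis x: (10.750 − 1) / (1/4) = 39.000
axis y: (-82.000 − -2) / (4) = -20.000
axis θ: (19.000 − -1) / (1/2) = 40.000

39.000 -20.000 40.000


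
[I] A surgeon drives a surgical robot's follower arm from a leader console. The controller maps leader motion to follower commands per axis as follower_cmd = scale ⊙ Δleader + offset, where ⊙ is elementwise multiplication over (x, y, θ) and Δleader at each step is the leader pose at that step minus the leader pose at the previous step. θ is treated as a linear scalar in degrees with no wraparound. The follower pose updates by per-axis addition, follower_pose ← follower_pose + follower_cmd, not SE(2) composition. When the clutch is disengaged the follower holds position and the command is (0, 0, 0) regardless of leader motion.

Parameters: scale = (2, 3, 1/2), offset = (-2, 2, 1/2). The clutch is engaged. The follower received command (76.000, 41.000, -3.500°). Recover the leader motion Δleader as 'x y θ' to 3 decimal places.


axis x: (76.000 − -2) / (2) = 39.000
axis y: (41.000 − 2) / (3) = 13.000
axis θ: (-3.500 − 1/2) / (1/2) = -8.000

39.000 13.000 -8.000


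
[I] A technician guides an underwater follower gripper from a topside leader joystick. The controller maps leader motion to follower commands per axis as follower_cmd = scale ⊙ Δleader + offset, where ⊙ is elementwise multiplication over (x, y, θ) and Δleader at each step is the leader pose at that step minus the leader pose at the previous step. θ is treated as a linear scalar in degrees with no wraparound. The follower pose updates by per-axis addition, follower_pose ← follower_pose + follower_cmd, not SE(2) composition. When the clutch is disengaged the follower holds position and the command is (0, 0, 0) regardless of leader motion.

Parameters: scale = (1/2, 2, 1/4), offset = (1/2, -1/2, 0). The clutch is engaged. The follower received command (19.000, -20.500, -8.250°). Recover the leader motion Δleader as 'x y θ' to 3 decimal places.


axis x: (19.000 − 1/2) / (1/2) = 37.000
axis y: (-20.500 − -1/2) / (2) = -10.000
axis θ: (-8.250 − 0) / (1/4) = -33.000

37.000 -10.000 -33.000


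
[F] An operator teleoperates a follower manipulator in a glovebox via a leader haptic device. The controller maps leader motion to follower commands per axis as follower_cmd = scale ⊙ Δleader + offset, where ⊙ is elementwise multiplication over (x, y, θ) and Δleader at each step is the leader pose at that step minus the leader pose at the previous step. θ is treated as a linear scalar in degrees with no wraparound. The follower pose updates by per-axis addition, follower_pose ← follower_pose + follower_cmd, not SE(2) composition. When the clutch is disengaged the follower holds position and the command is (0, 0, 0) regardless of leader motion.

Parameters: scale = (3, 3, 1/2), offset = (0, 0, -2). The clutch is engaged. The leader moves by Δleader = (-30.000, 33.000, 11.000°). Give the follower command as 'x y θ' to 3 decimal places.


-90.000 99.000 3.500

axis x: 3·-30.000 + 0 = -90.000
axis y: 3·33.000 + 0 = 99.000
axis θ: 1/2·11.000 + -2 = 3.500


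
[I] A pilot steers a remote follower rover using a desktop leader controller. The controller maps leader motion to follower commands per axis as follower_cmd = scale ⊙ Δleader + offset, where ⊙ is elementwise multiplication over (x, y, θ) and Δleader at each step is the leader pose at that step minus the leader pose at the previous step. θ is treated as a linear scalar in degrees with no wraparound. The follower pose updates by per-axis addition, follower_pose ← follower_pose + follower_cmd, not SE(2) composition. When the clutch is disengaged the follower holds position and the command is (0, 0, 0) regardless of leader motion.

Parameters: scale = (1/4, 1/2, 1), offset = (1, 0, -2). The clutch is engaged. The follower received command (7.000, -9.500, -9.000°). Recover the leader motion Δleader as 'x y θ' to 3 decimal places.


24.000 -19.000 -7.000

axis x: (7.000 − 1) / (1/4) = 24.000
axis y: (-9.500 − 0) / (1/2) = -19.000
axis θ: (-9.000 − -2) / (1) = -7.000


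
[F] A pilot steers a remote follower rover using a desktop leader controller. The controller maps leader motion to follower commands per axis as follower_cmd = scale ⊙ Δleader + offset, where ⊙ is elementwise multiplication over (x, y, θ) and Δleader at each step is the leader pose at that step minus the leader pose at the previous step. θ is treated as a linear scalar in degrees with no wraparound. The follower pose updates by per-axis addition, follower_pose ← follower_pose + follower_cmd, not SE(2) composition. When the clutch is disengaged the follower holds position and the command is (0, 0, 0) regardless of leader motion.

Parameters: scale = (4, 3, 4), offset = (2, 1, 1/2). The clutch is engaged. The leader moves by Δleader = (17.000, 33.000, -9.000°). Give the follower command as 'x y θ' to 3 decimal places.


axis x: 4·17.000 + 2 = 70.000
axis y: 3·33.000 + 1 = 100.000
axis θ: 4·-9.000 + 1/2 = -35.500

70.000 100.000 -35.500


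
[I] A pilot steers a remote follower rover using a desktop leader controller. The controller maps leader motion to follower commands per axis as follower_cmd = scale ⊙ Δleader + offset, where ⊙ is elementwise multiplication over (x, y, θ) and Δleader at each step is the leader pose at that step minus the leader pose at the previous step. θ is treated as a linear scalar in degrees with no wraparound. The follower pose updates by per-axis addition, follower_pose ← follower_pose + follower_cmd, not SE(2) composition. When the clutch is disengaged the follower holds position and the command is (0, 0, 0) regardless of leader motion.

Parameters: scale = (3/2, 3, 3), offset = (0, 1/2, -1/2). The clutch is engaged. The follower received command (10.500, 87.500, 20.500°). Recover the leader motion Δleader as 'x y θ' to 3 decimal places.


7.000 29.000 7.000

axis x: (10.500 − 0) / (3/2) = 7.000
axis y: (87.500 − 1/2) / (3) = 29.000
axis θ: (20.500 − -1/2) / (3) = 7.000


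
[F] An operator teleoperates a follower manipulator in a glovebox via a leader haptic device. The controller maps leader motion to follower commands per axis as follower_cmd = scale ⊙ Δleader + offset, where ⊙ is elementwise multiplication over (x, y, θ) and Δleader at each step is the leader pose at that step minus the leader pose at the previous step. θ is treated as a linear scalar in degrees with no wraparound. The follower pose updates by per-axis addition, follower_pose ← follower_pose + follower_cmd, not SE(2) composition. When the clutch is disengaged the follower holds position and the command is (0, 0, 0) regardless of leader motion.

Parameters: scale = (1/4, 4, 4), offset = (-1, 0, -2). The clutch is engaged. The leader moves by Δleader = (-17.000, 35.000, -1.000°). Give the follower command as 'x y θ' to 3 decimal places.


axis x: 1/4·-17.000 + -1 = -5.250
axis y: 4·35.000 + 0 = 140.000
axis θ: 4·-1.000 + -2 = -6.000

-5.250 140.000 -6.000


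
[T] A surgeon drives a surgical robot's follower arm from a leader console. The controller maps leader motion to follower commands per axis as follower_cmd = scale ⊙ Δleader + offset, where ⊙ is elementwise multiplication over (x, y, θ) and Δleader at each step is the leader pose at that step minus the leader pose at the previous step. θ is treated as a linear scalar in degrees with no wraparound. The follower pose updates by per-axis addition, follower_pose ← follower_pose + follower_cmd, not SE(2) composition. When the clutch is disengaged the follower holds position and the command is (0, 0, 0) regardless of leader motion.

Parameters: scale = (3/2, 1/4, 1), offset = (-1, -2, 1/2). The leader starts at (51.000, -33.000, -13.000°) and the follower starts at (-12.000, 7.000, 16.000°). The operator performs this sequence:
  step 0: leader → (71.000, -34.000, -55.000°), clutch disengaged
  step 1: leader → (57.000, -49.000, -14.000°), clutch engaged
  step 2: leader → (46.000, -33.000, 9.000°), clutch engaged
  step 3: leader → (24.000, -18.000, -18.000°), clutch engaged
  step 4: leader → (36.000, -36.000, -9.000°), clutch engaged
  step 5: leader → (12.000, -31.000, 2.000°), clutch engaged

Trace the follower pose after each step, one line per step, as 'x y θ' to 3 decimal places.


-12.000 7.000 16.000
-34.000 1.250 57.500
-51.500 3.250 81.000
-85.500 5.000 54.500
-68.500 -1.500 64.000
-105.500 -2.250 75.500

step 0: Δleader=(20.000, -1.000, -42.000°), disengaged; cmd=(0,0,0) → follower holds at (-12.000, 7.000, 16.000°)
step 1: Δleader=(-14.000, -15.000, 41.000°), engaged; cmd=(-22.000, -5.750, 41.500°) → follower=(-34.000, 1.250, 57.500°)
step 2: Δleader=(-11.000, 16.000, 23.000°), engaged; cmd=(-17.500, 2.000, 23.500°) → follower=(-51.500, 3.250, 81.000°)
step 3: Δleader=(-22.000, 15.000, -27.000°), engaged; cmd=(-34.000, 1.750, -26.500°) → follower=(-85.500, 5.000, 54.500°)
step 4: Δleader=(12.000, -18.000, 9.000°), engaged; cmd=(17.000, -6.500, 9.500°) → follower=(-68.500, -1.500, 64.000°)
step 5: Δleader=(-24.000, 5.000, 11.000°), engaged; cmd=(-37.000, -0.750, 11.500°) → follower=(-105.500, -2.250, 75.500°)


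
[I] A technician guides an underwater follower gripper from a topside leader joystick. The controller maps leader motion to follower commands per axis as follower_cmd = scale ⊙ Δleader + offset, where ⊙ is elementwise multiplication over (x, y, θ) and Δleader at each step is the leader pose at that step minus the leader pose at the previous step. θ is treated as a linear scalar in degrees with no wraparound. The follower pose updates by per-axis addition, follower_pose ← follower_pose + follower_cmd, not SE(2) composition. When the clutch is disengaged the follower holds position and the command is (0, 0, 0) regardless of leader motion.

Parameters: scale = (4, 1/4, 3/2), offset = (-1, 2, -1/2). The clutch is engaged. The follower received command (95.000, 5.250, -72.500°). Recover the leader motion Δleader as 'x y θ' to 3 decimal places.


axis x: (95.000 − -1) / (4) = 24.000
axis y: (5.250 − 2) / (1/4) = 13.000
axis θ: (-72.500 − -1/2) / (3/2) = -48.000

24.000 13.000 -48.000


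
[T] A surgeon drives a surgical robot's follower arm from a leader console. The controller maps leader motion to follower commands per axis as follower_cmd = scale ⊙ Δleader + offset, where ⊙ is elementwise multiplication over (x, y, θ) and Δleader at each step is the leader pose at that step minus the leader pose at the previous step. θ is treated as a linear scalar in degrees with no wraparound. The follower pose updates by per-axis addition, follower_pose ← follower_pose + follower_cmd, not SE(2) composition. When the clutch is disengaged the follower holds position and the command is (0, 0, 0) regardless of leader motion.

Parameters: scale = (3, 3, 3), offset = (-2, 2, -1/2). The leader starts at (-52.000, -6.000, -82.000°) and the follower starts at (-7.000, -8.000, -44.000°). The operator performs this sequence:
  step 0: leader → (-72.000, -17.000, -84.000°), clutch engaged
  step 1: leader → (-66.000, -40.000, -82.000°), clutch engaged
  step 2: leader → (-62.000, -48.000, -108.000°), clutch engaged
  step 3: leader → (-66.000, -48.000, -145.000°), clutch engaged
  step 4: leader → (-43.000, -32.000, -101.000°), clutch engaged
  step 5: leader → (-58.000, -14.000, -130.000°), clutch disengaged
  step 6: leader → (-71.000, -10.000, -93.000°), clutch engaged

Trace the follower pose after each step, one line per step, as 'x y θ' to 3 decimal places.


-69.000 -39.000 -50.500
-53.000 -106.000 -45.000
-43.000 -128.000 -123.500
-57.000 -126.000 -235.000
10.000 -76.000 -103.500
10.000 -76.000 -103.500
-31.000 -62.000 7.000

step 0: Δleader=(-20.000, -11.000, -2.000°), engaged; cmd=(-62.000, -31.000, -6.500°) → follower=(-69.000, -39.000, -50.500°)
step 1: Δleader=(6.000, -23.000, 2.000°), engaged; cmd=(16.000, -67.000, 5.500°) → follower=(-53.000, -106.000, -45.000°)
step 2: Δleader=(4.000, -8.000, -26.000°), engaged; cmd=(10.000, -22.000, -78.500°) → follower=(-43.000, -128.000, -123.500°)
step 3: Δleader=(-4.000, 0.000, -37.000°), engaged; cmd=(-14.000, 2.000, -111.500°) → follower=(-57.000, -126.000, -235.000°)
step 4: Δleader=(23.000, 16.000, 44.000°), engaged; cmd=(67.000, 50.000, 131.500°) → follower=(10.000, -76.000, -103.500°)
step 5: Δleader=(-15.000, 18.000, -29.000°), disengaged; cmd=(0,0,0) → follower holds at (10.000, -76.000, -103.500°)
step 6: Δleader=(-13.000, 4.000, 37.000°), engaged; cmd=(-41.000, 14.000, 110.500°) → follower=(-31.000, -62.000, 7.000°)


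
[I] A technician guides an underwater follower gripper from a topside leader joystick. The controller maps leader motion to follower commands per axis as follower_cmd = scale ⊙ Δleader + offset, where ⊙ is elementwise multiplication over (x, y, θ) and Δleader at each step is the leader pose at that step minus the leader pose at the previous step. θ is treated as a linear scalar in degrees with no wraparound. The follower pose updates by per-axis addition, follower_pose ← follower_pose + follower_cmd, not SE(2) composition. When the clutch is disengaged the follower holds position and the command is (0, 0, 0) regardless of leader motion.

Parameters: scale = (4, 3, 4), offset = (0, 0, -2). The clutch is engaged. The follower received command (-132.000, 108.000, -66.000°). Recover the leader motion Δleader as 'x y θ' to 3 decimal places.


-33.000 36.000 -16.000

axis x: (-132.000 − 0) / (4) = -33.000
axis y: (108.000 − 0) / (3) = 36.000
axis θ: (-66.000 − -2) / (4) = -16.000


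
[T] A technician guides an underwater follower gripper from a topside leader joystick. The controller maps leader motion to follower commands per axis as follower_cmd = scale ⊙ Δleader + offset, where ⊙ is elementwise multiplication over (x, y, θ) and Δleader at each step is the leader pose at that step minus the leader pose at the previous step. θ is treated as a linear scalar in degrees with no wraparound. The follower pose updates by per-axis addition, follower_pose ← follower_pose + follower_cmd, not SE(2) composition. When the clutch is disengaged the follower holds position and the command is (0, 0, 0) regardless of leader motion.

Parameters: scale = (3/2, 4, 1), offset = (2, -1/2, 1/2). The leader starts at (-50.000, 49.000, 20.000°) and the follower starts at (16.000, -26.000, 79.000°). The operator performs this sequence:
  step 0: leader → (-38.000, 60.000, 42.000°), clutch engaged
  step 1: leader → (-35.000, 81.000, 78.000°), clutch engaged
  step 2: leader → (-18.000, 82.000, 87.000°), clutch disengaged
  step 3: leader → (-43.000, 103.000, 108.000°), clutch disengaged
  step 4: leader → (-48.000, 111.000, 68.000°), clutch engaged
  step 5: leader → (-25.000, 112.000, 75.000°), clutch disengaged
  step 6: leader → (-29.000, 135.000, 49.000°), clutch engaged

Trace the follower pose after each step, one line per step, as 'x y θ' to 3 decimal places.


36.000 17.500 101.500
42.500 101.000 138.000
42.500 101.000 138.000
42.500 101.000 138.000
37.000 132.500 98.500
37.000 132.500 98.500
33.000 224.000 73.000

step 0: Δleader=(12.000, 11.000, 22.000°), engaged; cmd=(20.000, 43.500, 22.500°) → follower=(36.000, 17.500, 101.500°)
step 1: Δleader=(3.000, 21.000, 36.000°), engaged; cmd=(6.500, 83.500, 36.500°) → follower=(42.500, 101.000, 138.000°)
step 2: Δleader=(17.000, 1.000, 9.000°), disengaged; cmd=(0,0,0) → follower holds at (42.500, 101.000, 138.000°)
step 3: Δleader=(-25.000, 21.000, 21.000°), disengaged; cmd=(0,0,0) → follower holds at (42.500, 101.000, 138.000°)
step 4: Δleader=(-5.000, 8.000, -40.000°), engaged; cmd=(-5.500, 31.500, -39.500°) → follower=(37.000, 132.500, 98.500°)
step 5: Δleader=(23.000, 1.000, 7.000°), disengaged; cmd=(0,0,0) → follower holds at (37.000, 132.500, 98.500°)
step 6: Δleader=(-4.000, 23.000, -26.000°), engaged; cmd=(-4.000, 91.500, -25.500°) → follower=(33.000, 224.000, 73.000°)


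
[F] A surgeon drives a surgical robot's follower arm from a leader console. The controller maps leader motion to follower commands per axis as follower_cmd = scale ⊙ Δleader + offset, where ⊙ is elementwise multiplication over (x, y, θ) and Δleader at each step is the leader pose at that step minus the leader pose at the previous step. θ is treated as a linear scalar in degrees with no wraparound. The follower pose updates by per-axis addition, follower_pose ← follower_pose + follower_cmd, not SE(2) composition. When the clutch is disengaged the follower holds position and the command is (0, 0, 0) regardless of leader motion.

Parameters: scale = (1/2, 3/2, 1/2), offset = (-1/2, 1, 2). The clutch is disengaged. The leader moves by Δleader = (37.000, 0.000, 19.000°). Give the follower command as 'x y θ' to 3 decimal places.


0.000 0.000 0.000

clutch disengaged → follower holds; cmd = (0, 0, 0)


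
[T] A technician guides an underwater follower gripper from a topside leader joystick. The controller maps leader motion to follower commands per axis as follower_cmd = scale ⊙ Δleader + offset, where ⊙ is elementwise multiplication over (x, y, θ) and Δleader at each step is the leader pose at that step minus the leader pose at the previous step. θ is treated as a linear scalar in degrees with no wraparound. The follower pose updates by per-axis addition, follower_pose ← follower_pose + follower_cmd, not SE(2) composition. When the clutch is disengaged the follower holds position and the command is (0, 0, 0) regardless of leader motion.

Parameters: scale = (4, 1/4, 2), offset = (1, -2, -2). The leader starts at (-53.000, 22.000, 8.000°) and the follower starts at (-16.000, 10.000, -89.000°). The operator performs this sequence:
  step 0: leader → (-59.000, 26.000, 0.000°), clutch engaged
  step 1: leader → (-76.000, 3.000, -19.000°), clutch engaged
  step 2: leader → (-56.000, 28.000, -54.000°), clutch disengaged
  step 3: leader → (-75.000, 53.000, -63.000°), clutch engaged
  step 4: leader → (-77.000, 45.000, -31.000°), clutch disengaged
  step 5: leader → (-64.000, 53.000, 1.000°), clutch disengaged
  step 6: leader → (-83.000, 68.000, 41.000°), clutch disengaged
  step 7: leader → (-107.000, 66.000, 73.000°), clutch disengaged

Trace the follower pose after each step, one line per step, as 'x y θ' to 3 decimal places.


step 0: Δleader=(-6.000, 4.000, -8.000°), engaged; cmd=(-23.000, -1.000, -18.000°) → follower=(-39.000, 9.000, -107.000°)
step 1: Δleader=(-17.000, -23.000, -19.000°), engaged; cmd=(-67.000, -7.750, -40.000°) → follower=(-106.000, 1.250, -147.000°)
step 2: Δleader=(20.000, 25.000, -35.000°), disengaged; cmd=(0,0,0) → follower holds at (-106.000, 1.250, -147.000°)
step 3: Δleader=(-19.000, 25.000, -9.000°), engaged; cmd=(-75.000, 4.250, -20.000°) → follower=(-181.000, 5.500, -167.000°)
step 4: Δleader=(-2.000, -8.000, 32.000°), disengaged; cmd=(0,0,0) → follower holds at (-181.000, 5.500, -167.000°)
step 5: Δleader=(13.000, 8.000, 32.000°), disengaged; cmd=(0,0,0) → follower holds at (-181.000, 5.500, -167.000°)
step 6: Δleader=(-19.000, 15.000, 40.000°), disengaged; cmd=(0,0,0) → follower holds at (-181.000, 5.500, -167.000°)
step 7: Δleader=(-24.000, -2.000, 32.000°), disengaged; cmd=(0,0,0) → follower holds at (-181.000, 5.500, -167.000°)

-39.000 9.000 -107.000
-106.000 1.250 -147.000
-106.000 1.250 -147.000
-181.000 5.500 -167.000
-181.000 5.500 -167.000
-181.000 5.500 -167.000
-181.000 5.500 -167.000
-181.000 5.500 -167.000


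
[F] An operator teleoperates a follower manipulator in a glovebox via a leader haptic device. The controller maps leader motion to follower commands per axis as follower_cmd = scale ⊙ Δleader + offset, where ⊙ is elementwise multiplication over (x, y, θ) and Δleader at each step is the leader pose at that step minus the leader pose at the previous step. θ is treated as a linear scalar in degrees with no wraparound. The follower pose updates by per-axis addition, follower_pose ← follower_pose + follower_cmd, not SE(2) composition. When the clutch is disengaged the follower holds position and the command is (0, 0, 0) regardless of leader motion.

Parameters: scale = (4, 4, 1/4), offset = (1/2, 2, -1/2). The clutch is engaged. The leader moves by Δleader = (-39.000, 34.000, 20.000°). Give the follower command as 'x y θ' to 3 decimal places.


-155.500 138.000 4.500

axis x: 4·-39.000 + 1/2 = -155.500
axis y: 4·34.000 + 2 = 138.000
axis θ: 1/4·20.000 + -1/2 = 4.500


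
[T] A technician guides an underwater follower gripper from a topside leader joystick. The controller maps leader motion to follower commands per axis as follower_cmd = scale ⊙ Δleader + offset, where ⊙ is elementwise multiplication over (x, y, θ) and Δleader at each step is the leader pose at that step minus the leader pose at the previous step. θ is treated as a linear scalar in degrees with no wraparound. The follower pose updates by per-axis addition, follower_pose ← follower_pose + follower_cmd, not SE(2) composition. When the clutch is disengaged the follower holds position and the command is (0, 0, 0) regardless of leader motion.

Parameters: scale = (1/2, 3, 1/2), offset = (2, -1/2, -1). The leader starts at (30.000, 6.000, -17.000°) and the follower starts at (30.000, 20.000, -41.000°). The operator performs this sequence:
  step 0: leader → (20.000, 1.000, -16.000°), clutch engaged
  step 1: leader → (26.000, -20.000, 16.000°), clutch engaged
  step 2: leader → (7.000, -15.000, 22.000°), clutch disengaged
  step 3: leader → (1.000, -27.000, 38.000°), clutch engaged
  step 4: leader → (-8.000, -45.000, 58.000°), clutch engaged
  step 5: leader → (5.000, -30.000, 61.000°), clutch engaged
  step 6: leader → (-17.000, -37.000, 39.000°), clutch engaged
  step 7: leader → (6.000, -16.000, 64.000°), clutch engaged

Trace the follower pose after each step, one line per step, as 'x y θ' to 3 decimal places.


27.000 4.500 -41.500
32.000 -59.000 -26.500
32.000 -59.000 -26.500
31.000 -95.500 -19.500
28.500 -150.000 -10.500
37.000 -105.500 -10.000
28.000 -127.000 -22.000
41.500 -64.500 -10.500

step 0: Δleader=(-10.000, -5.000, 1.000°), engaged; cmd=(-3.000, -15.500, -0.500°) → follower=(27.000, 4.500, -41.500°)
step 1: Δleader=(6.000, -21.000, 32.000°), engaged; cmd=(5.000, -63.500, 15.000°) → follower=(32.000, -59.000, -26.500°)
step 2: Δleader=(-19.000, 5.000, 6.000°), disengaged; cmd=(0,0,0) → follower holds at (32.000, -59.000, -26.500°)
step 3: Δleader=(-6.000, -12.000, 16.000°), engaged; cmd=(-1.000, -36.500, 7.000°) → follower=(31.000, -95.500, -19.500°)
step 4: Δleader=(-9.000, -18.000, 20.000°), engaged; cmd=(-2.500, -54.500, 9.000°) → follower=(28.500, -150.000, -10.500°)
step 5: Δleader=(13.000, 15.000, 3.000°), engaged; cmd=(8.500, 44.500, 0.500°) → follower=(37.000, -105.500, -10.000°)
step 6: Δleader=(-22.000, -7.000, -22.000°), engaged; cmd=(-9.000, -21.500, -12.000°) → follower=(28.000, -127.000, -22.000°)
step 7: Δleader=(23.000, 21.000, 25.000°), engaged; cmd=(13.500, 62.500, 11.500°) → follower=(41.500, -64.500, -10.500°)
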